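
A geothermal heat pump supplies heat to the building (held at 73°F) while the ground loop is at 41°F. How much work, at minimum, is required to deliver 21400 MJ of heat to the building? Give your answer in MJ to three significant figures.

In absolute terms T_C = 278.15 K and T_H = 295.93 K, so ΔT = 17.78 K.
The reversible limit is COP_HP = T_H/ΔT = 16.65, so W_min = Q_H/COP = Q_H·ΔT/T_H.
W_min = 21400 × 17.78/295.93 = 1286 MJ.

1290 MJ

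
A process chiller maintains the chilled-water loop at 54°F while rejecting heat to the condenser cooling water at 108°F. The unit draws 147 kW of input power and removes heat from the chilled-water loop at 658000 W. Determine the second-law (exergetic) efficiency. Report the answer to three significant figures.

Converting, Q̇_C = 658000 W = 658.0 kW, so COP_actual = Q̇_C/Ẇ = 658.0/147.0 = 4.476.
In absolute terms T_C = 285.37 K and T_H = 315.37 K, so ΔT = 30.00 K.
COP_Carnot = T_C/ΔT = 285.37/30.00 = 9.512.
η_II = COP_actual/COP_Carnot = 4.476/9.512 = 0.4706.

0.471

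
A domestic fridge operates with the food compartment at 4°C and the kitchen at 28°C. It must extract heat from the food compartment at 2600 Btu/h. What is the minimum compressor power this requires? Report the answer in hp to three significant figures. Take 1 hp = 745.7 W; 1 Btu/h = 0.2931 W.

In absolute terms T_C = 277.15 K and T_H = 301.15 K, so ΔT = 24.00 K.
COP_Carnot = T_C/ΔT = 277.15/24.00 = 11.55.
Ẇ_min = Q̇/COP_Carnot = 2600/11.55 = 225.1 Btu/h = 0.08850 hp.

0.0885 hp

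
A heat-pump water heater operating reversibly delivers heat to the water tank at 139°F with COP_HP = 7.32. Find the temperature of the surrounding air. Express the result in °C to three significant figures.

COP_HP = T_H/(T_H − T_C) gives T_H − T_C = T_H/COP.
With T_H = 332.59 K, T_C = 332.59 × (1 − 1/7.32) = 287.16 K.
Converting, 287.16 K = 14.01°C.

14.0 °C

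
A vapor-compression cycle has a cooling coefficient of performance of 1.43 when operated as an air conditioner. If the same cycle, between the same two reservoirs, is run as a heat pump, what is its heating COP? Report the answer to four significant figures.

The first law on one cycle gives Q_H = Q_C + W, so Q_H/W = Q_C/W + 1.
COP_HP = COP_R + 1 = 1.43 + 1 = 2.43.

2.430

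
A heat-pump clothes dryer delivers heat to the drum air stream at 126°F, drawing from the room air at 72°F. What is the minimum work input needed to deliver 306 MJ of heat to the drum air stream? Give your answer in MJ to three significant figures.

In absolute terms T_C = 295.37 K and T_H = 325.37 K, so ΔT = 30.00 K.
The reversible limit is COP_HP = T_H/ΔT = 10.85, so W_min = Q_H/COP = Q_H·ΔT/T_H.
W_min = 306.0 × 30.00/325.37 = 28.21 MJ.

28.2 MJ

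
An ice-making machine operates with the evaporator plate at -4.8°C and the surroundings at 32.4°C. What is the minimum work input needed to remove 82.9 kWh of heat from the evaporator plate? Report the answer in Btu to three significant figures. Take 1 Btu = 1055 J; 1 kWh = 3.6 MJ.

In absolute terms T_C = 268.35 K and T_H = 305.55 K, so ΔT = 37.20 K.
The reversible limit is COP_R = T_C/ΔT = 7.214, so W_min = Q_C/COP = Q_C·ΔT/T_C.
W_min = 82.90 × 37.20/268.35 = 11.49 kWh = 39210 Btu.

39200 Btu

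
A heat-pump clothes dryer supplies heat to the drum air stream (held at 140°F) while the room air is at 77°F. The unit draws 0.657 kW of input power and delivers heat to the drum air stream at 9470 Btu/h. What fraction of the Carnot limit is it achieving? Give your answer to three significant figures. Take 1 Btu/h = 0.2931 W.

Converting, Q̇_H = 9470 Btu/h = 2.776 kW, so COP_actual = Q̇_H/Ẇ = 2.776/0.6570 = 4.225.
In absolute terms T_C = 298.15 K and T_H = 333.15 K, so ΔT = 35.00 K.
COP_Carnot = T_H/ΔT = 333.15/35.00 = 9.519.
η_II = COP_actual/COP_Carnot = 4.225/9.519 = 0.4438.

0.444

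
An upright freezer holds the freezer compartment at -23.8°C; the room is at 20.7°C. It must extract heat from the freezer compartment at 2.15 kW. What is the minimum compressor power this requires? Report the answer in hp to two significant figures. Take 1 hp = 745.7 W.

In absolute terms T_C = 249.35 K and T_H = 293.85 K, so ΔT = 44.50 K.
COP_Carnot = T_C/ΔT = 249.35/44.50 = 5.603.
Ẇ_min = Q̇/COP_Carnot = 2.150/5.603 = 0.3837 kW = 0.5145 hp.

0.51 hp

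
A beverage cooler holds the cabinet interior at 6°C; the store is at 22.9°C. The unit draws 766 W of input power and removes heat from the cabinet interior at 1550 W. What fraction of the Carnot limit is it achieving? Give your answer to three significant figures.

0.123

COP_actual = Q̇_C/Ẇ = 1550/766.0 = 2.023.
In absolute terms T_C = 279.15 K and T_H = 296.05 K, so ΔT = 16.90 K.
COP_Carnot = T_C/ΔT = 279.15/16.90 = 16.52.
η_II = COP_actual/COP_Carnot = 2.023/16.52 = 0.1225.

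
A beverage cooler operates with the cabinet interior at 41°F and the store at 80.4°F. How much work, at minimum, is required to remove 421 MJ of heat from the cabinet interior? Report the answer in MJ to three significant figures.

In absolute terms T_C = 278.15 K and T_H = 300.04 K, so ΔT = 21.89 K.
The reversible limit is COP_R = T_C/ΔT = 12.71, so W_min = Q_C/COP = Q_C·ΔT/T_C.
W_min = 421.0 × 21.89/278.15 = 33.13 MJ.

33.1 MJ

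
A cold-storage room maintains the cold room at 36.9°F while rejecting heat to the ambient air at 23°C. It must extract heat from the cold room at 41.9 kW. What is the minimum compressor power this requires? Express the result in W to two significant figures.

In absolute terms T_C = 275.87 K and T_H = 296.15 K, so ΔT = 20.28 K.
COP_Carnot = T_C/ΔT = 275.87/20.28 = 13.60.
Ẇ_min = Q̇/COP_Carnot = 41.90/13.60 = 3.080 kW = 3080 W.

3100 W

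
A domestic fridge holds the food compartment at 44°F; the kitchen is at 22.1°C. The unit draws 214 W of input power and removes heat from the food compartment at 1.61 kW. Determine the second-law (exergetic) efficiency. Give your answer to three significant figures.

Converting, Q̇_C = 1.610 kW = 1610 W, so COP_actual = Q̇_C/Ẇ = 1610/214.0 = 7.523.
In absolute terms T_C = 279.82 K and T_H = 295.25 K, so ΔT = 15.43 K.
COP_Carnot = T_C/ΔT = 279.82/15.43 = 18.13.
η_II = COP_actual/COP_Carnot = 7.523/18.13 = 0.4150.

0.415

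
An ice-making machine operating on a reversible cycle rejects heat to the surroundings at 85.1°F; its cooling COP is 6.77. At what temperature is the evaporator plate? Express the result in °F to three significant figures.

For a Carnot refrigerator COP_R = T_C/(T_H − T_C), so T_C = COP·T_H/(1 + COP).
With T_H = 302.65 K, T_C = 6.77 × 302.65/7.770 = 263.70 K.
Converting, 263.70 K = 14.99°F.

15.0 °F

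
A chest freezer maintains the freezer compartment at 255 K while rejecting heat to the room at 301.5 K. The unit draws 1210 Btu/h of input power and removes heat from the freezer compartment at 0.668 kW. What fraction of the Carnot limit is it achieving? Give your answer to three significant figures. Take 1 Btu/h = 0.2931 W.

Converting, Q̇_C = 0.6680 kW = 2279 Btu/h, so COP_actual = Q̇_C/Ẇ = 2279/1210 = 1.884.
The reservoir spacing is ΔT = 301.5 − 255 = 46.50 K.
COP_Carnot = T_C/ΔT = 255.00/46.50 = 5.484.
η_II = COP_actual/COP_Carnot = 1.884/5.484 = 0.3435.

0.343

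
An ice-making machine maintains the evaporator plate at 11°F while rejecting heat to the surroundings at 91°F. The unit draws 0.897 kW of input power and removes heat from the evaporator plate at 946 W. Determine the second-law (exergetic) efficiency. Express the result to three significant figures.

Converting, Q̇_C = 946.0 W = 0.9460 kW, so COP_actual = Q̇_C/Ẇ = 0.9460/0.8970 = 1.055.
In absolute terms T_C = 261.48 K and T_H = 305.93 K, so ΔT = 44.44 K.
COP_Carnot = T_C/ΔT = 261.48/44.44 = 5.883.
η_II = COP_actual/COP_Carnot = 1.055/5.883 = 0.1793.

0.179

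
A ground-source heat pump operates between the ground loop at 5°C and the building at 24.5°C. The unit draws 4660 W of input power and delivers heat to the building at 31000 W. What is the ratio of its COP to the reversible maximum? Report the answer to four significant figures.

COP_actual = Q̇_H/Ẇ = 31000/4660 = 6.652.
In absolute terms T_C = 278.15 K and T_H = 297.65 K, so ΔT = 19.50 K.
COP_Carnot = T_H/ΔT = 297.65/19.50 = 15.26.
η_II = COP_actual/COP_Carnot = 6.652/15.26 = 0.4358.

0.4358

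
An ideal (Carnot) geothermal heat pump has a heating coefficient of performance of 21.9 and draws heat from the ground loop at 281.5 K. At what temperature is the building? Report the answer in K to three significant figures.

295 K

COP_HP = T_H/(T_H − T_C) rearranges to T_H = COP·T_C/(COP − 1).
With T_C = 281.50 K, T_H = 21.9 × 281.50/20.90 = 294.97 K.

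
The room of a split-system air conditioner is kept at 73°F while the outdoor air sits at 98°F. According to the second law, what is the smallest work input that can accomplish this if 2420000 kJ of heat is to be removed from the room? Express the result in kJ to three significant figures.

114000 kJ

In absolute terms T_C = 295.93 K and T_H = 309.82 K, so ΔT = 13.89 K.
The reversible limit is COP_R = T_C/ΔT = 21.31, so W_min = Q_C/COP = Q_C·ΔT/T_C.
W_min = 2420000 × 13.89/295.93 = 113600 kJ.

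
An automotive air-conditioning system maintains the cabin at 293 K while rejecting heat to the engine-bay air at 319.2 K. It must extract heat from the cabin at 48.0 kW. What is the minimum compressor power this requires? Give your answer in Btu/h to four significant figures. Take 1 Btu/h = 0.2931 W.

The reservoir spacing is ΔT = 319.2 − 293 = 26.20 K.
COP_Carnot = T_C/ΔT = 293.00/26.20 = 11.18.
Ẇ_min = Q̇/COP_Carnot = 48.00/11.18 = 4.292 kW = 14640 Btu/h.

14640 Btu/h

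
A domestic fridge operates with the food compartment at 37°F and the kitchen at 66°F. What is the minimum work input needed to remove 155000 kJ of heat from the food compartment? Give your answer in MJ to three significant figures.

9.05 MJ

In absolute terms T_C = 275.93 K and T_H = 292.04 K, so ΔT = 16.11 K.
The reversible limit is COP_R = T_C/ΔT = 17.13, so W_min = Q_C/COP = Q_C·ΔT/T_C.
W_min = 155000 × 16.11/275.93 = 9050 kJ = 9.050 MJ.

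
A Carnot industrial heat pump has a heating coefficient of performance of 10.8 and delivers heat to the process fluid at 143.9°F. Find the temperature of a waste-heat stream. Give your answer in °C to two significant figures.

COP_HP = T_H/(T_H − T_C) gives T_H − T_C = T_H/COP.
With T_H = 335.32 K, T_C = 335.32 × (1 − 1/10.8) = 304.27 K.
Converting, 304.27 K = 31.12°C.

31 °C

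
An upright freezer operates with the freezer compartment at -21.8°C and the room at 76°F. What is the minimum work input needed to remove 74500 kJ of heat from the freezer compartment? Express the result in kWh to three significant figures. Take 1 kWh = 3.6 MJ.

In absolute terms T_C = 251.35 K and T_H = 297.59 K, so ΔT = 46.24 K.
The reversible limit is COP_R = T_C/ΔT = 5.435, so W_min = Q_C/COP = Q_C·ΔT/T_C.
W_min = 74500 × 46.24/251.35 = 13710 kJ = 3.807 kWh.

3.81 kWh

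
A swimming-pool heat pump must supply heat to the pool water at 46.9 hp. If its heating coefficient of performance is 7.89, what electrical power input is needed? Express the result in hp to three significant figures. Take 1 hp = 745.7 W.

5.94 hp

Ẇ = Q̇_H/COP_HP = 46.90/7.89 = 5.944 hp.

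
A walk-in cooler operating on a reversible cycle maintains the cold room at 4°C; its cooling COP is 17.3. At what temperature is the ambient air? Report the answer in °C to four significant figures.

COP_R = T_C/(T_H − T_C) gives T_H − T_C = T_C/COP.
With T_C = 277.15 K, T_H = 277.15 × (1 + 1/17.3) = 293.17 K.
Converting, 293.17 K = 20.02°C.

20.02 °C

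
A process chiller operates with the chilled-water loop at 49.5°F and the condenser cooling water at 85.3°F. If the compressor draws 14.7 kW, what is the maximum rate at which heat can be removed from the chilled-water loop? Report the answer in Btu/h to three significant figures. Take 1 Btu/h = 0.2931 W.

In absolute terms T_C = 282.87 K and T_H = 302.76 K, so ΔT = 19.89 K.
COP_Carnot = T_C/ΔT = 282.87/19.89 = 14.22.
Q̇_max = COP_Carnot × Ẇ = 14.22 × 14.70 kW = 209.1 kW = 713300 Btu/h.

713000 Btu/h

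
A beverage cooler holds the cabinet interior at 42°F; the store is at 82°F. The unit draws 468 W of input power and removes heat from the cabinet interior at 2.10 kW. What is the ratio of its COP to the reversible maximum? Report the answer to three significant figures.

Converting, Q̇_C = 2.100 kW = 2100 W, so COP_actual = Q̇_C/Ẇ = 2100/468.0 = 4.487.
In absolute terms T_C = 278.71 K and T_H = 300.93 K, so ΔT = 22.22 K.
COP_Carnot = T_C/ΔT = 278.71/22.22 = 12.54.
η_II = COP_actual/COP_Carnot = 4.487/12.54 = 0.3578.

0.358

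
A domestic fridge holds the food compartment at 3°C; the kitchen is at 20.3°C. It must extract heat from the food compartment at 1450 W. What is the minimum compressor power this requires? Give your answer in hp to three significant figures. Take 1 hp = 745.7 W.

In absolute terms T_C = 276.15 K and T_H = 293.45 K, so ΔT = 17.30 K.
COP_Carnot = T_C/ΔT = 276.15/17.30 = 15.96.
Ẇ_min = Q̇/COP_Carnot = 1450/15.96 = 90.84 W = 0.1218 hp.

0.122 hp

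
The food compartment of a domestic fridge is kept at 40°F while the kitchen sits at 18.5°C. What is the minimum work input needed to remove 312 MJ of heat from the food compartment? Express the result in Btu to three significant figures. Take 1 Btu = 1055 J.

15000 Btu

In absolute terms T_C = 277.59 K and T_H = 291.65 K, so ΔT = 14.06 K.
The reversible limit is COP_R = T_C/ΔT = 19.75, so W_min = Q_C/COP = Q_C·ΔT/T_C.
W_min = 312.0 × 14.06/277.59 = 15.80 MJ = 14970 Btu.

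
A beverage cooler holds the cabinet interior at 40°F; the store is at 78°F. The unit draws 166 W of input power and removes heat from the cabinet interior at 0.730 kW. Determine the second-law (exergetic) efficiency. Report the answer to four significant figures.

0.3344

Converting, Q̇_C = 0.7300 kW = 730.0 W, so COP_actual = Q̇_C/Ẇ = 730.0/166.0 = 4.398.
In absolute terms T_C = 277.59 K and T_H = 298.71 K, so ΔT = 21.11 K.
COP_Carnot = T_C/ΔT = 277.59/21.11 = 13.15.
η_II = COP_actual/COP_Carnot = 4.398/13.15 = 0.3344.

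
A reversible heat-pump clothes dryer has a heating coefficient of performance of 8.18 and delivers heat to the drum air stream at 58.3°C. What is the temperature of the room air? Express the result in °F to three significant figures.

64.0 °F

COP_HP = T_H/(T_H − T_C) gives T_H − T_C = T_H/COP.
With T_H = 331.45 K, T_C = 331.45 × (1 − 1/8.18) = 290.93 K.
Converting, 290.93 K = 64.00°F.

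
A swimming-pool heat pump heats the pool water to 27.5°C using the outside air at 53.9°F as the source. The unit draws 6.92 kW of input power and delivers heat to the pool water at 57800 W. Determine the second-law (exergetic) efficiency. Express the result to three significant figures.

Converting, Q̇_H = 57800 W = 57.80 kW, so COP_actual = Q̇_H/Ẇ = 57.80/6.920 = 8.353.
In absolute terms T_C = 285.32 K and T_H = 300.65 K, so ΔT = 15.33 K.
COP_Carnot = T_H/ΔT = 300.65/15.33 = 19.61.
η_II = COP_actual/COP_Carnot = 8.353/19.61 = 0.4260.

0.426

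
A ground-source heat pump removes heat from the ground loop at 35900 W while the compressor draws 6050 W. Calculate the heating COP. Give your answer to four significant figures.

The first law gives Q̇_H = Q̇_C + Ẇ, so the three rates are Q̇_C = 35900, Q̇_H = 41950, Ẇ = 6050 W.
COP_HP = Q̇_H/Ẇ = 41950/6050 = 6.934.

6.934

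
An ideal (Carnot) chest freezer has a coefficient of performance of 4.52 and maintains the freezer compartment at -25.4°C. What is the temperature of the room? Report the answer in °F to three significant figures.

84.9 °F

COP_R = T_C/(T_H − T_C) gives T_H − T_C = T_C/COP.
With T_C = 247.75 K, T_H = 247.75 × (1 + 1/4.52) = 302.56 K.
Converting, 302.56 K = 84.94°F.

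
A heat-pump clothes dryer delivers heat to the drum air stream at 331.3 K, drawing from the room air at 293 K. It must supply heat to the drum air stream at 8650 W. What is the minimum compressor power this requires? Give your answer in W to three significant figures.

1000 W

The reservoir spacing is ΔT = 331.3 − 293 = 38.30 K.
COP_Carnot = T_H/ΔT = 331.30/38.30 = 8.650.
Ẇ_min = Q̇/COP_Carnot = 8650/8.650 = 1000 W.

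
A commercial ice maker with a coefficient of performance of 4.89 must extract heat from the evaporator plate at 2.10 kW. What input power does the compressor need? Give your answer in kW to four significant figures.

Ẇ = Q̇_C/COP = 2.100/4.89 = 0.4294 kW.

0.4294 kW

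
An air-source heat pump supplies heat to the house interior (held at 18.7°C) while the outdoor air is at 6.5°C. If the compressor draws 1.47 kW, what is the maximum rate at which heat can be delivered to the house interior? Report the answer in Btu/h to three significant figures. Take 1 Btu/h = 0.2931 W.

In absolute terms T_C = 279.65 K and T_H = 291.85 K, so ΔT = 12.20 K.
COP_Carnot = T_H/ΔT = 291.85/12.20 = 23.92.
Q̇_max = COP_Carnot × Ẇ = 23.92 × 1.470 kW = 35.17 kW = 120000 Btu/h.

120000 Btu/h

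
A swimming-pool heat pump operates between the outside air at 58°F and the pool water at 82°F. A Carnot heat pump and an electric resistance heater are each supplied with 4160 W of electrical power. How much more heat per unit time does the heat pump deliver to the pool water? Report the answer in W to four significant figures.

In absolute terms T_C = 287.59 K and T_H = 300.93 K, so ΔT = 13.33 K.
COP_Carnot = T_H/ΔT = 300.93/13.33 = 22.57.
The heat pump delivers Q̇_H = COP × Ẇ = 93890 W; the resistance heater delivers Ẇ = 4160 W.
Extra = (COP − 1)·Ẇ = 89730 W.

89730 W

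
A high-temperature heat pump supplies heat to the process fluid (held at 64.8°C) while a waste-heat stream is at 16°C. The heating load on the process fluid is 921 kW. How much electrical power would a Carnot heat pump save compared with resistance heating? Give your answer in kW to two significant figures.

In absolute terms T_C = 289.15 K and T_H = 337.95 K, so ΔT = 48.80 K.
COP_Carnot = T_H/ΔT = 337.95/48.80 = 6.925.
Resistance heating needs Ẇ_res = Q̇_H = 921.0 kW; the reversible heat pump needs only Ẇ_hp = Q̇_H/COP = 133.0 kW.
Saving = 921.0 − 133.0 = 788.0 kW.

790 kW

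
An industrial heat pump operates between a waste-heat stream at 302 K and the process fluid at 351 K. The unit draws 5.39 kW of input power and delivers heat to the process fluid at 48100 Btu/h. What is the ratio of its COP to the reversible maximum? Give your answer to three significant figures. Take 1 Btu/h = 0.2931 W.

Converting, Q̇_H = 48100 Btu/h = 14.10 kW, so COP_actual = Q̇_H/Ẇ = 14.10/5.390 = 2.616.
The reservoir spacing is ΔT = 351 − 302 = 49.00 K.
COP_Carnot = T_H/ΔT = 351.00/49.00 = 7.163.
η_II = COP_actual/COP_Carnot = 2.616/7.163 = 0.3651.

0.365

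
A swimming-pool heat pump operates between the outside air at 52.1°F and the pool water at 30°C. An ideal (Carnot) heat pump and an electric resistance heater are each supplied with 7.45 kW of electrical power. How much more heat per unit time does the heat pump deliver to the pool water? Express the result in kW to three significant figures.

112 kW

In absolute terms T_C = 284.32 K and T_H = 303.15 K, so ΔT = 18.83 K.
COP_Carnot = T_H/ΔT = 303.15/18.83 = 16.10.
The heat pump delivers Q̇_H = COP × Ẇ = 119.9 kW; the resistance heater delivers Ẇ = 7.450 kW.
Extra = (COP − 1)·Ẇ = 112.5 kW.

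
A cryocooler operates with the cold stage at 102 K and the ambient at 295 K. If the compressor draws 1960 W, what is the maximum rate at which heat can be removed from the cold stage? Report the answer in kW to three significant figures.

The reservoir spacing is ΔT = 295 − 102 = 193.0 K.
COP_Carnot = T_C/ΔT = 102.00/193.0 = 0.5285.
Q̇_max = COP_Carnot × Ẇ = 0.5285 × 1960 W = 1036 W = 1.036 kW.

1.04 kW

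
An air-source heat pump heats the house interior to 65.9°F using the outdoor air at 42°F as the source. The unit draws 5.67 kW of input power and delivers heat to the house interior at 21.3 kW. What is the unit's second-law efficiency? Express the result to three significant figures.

COP_actual = Q̇_H/Ẇ = 21.30/5.670 = 3.757.
In absolute terms T_C = 278.71 K and T_H = 291.98 K, so ΔT = 13.28 K.
COP_Carnot = T_H/ΔT = 291.98/13.28 = 21.99.
η_II = COP_actual/COP_Carnot = 3.757/21.99 = 0.1708.

0.171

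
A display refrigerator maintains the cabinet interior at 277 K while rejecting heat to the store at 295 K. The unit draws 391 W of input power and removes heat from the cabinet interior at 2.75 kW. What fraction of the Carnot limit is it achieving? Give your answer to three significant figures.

Converting, Q̇_C = 2.750 kW = 2750 W, so COP_actual = Q̇_C/Ẇ = 2750/391.0 = 7.033.
The reservoir spacing is ΔT = 295 − 277 = 18.00 K.
COP_Carnot = T_C/ΔT = 277.00/18.00 = 15.39.
η_II = COP_actual/COP_Carnot = 7.033/15.39 = 0.4570.

0.457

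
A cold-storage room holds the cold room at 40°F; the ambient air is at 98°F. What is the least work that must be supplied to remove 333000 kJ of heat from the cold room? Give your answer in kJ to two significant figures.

39000 kJ

In absolute terms T_C = 277.59 K and T_H = 309.82 K, so ΔT = 32.22 K.
The reversible limit is COP_R = T_C/ΔT = 8.615, so W_min = Q_C/COP = Q_C·ΔT/T_C.
W_min = 333000 × 32.22/277.59 = 38650 kJ.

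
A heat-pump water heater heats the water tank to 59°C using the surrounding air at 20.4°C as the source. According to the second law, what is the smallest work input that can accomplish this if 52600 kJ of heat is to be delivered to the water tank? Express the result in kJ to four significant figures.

In absolute terms T_C = 293.55 K and T_H = 332.15 K, so ΔT = 38.60 K.
The reversible limit is COP_HP = T_H/ΔT = 8.605, so W_min = Q_H/COP = Q_H·ΔT/T_H.
W_min = 52600 × 38.60/332.15 = 6113 kJ.

6113 kJ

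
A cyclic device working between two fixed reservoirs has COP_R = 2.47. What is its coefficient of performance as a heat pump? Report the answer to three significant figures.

The first law on one cycle gives Q_H = Q_C + W, so Q_H/W = Q_C/W + 1.
COP_HP = COP_R + 1 = 2.47 + 1 = 3.47.

3.47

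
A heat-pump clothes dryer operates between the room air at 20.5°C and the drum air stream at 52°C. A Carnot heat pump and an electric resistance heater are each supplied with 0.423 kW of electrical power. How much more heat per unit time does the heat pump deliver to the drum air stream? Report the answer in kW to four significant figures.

In absolute terms T_C = 293.65 K and T_H = 325.15 K, so ΔT = 31.50 K.
COP_Carnot = T_H/ΔT = 325.15/31.50 = 10.32.
The heat pump delivers Q̇_H = COP × Ẇ = 4.366 kW; the resistance heater delivers Ẇ = 0.4230 kW.
Extra = (COP − 1)·Ẇ = 3.943 kW.

3.943 kW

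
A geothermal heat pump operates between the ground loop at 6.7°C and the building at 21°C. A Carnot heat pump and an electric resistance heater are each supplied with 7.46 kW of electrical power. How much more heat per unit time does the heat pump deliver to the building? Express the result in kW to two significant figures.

150 kW

In absolute terms T_C = 279.85 K and T_H = 294.15 K, so ΔT = 14.30 K.
COP_Carnot = T_H/ΔT = 294.15/14.30 = 20.57.
The heat pump delivers Q̇_H = COP × Ẇ = 153.5 kW; the resistance heater delivers Ẇ = 7.460 kW.
Extra = (COP − 1)·Ẇ = 146.0 kW.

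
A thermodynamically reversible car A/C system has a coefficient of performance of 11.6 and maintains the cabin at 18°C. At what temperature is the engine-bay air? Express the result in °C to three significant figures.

COP_R = T_C/(T_H − T_C) gives T_H − T_C = T_C/COP.
With T_C = 291.15 K, T_H = 291.15 × (1 + 1/11.6) = 316.25 K.
Converting, 316.25 K = 43.10°C.

43.1 °C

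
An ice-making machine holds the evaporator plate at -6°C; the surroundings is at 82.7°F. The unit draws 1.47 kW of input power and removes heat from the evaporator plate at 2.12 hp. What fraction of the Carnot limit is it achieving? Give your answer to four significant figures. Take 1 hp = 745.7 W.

Converting, Q̇_C = 2.120 hp = 1.581 kW, so COP_actual = Q̇_C/Ẇ = 1.581/1.470 = 1.075.
In absolute terms T_C = 267.15 K and T_H = 301.32 K, so ΔT = 34.17 K.
COP_Carnot = T_C/ΔT = 267.15/34.17 = 7.819.
η_II = COP_actual/COP_Carnot = 1.075/7.819 = 0.1375.

0.1375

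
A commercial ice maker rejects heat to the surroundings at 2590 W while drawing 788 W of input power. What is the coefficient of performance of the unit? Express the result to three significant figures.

The first law gives Q̇_H = Q̇_C + Ẇ, so the three rates are Q̇_C = 1802, Q̇_H = 2590, Ẇ = 788.0 W.
COP_R = Q̇_C/Ẇ = 1802/788.0 = 2.287.

2.29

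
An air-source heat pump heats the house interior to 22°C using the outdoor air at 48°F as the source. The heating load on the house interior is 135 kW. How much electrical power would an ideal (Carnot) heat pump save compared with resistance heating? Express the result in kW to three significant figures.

129 kW

In absolute terms T_C = 282.04 K and T_H = 295.15 K, so ΔT = 13.11 K.
COP_Carnot = T_H/ΔT = 295.15/13.11 = 22.51.
Resistance heating needs Ẇ_res = Q̇_H = 135.0 kW; the reversible heat pump needs only Ẇ_hp = Q̇_H/COP = 5.997 kW.
Saving = 135.0 − 5.997 = 129.0 kW.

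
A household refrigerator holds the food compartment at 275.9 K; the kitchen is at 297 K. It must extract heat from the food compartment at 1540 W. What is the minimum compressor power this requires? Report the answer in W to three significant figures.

The reservoir spacing is ΔT = 297 − 275.9 = 21.10 K.
COP_Carnot = T_C/ΔT = 275.90/21.10 = 13.08.
Ẇ_min = Q̇/COP_Carnot = 1540/13.08 = 117.8 W.

118 W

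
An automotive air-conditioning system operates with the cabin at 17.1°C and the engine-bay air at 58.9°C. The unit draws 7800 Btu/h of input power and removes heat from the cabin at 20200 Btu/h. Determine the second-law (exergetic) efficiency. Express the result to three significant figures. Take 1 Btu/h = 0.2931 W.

0.373

COP_actual = Q̇_C/Ẇ = 20200/7800 = 2.590.
In absolute terms T_C = 290.25 K and T_H = 332.05 K, so ΔT = 41.80 K.
COP_Carnot = T_C/ΔT = 290.25/41.80 = 6.944.
η_II = COP_actual/COP_Carnot = 2.590/6.944 = 0.3730.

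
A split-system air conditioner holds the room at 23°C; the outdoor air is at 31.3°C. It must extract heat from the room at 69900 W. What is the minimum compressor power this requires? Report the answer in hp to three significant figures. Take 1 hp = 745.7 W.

In absolute terms T_C = 296.15 K and T_H = 304.45 K, so ΔT = 8.300 K.
COP_Carnot = T_C/ΔT = 296.15/8.300 = 35.68.
Ẇ_min = Q̇/COP_Carnot = 69900/35.68 = 1959 W = 2.627 hp.

2.63 hp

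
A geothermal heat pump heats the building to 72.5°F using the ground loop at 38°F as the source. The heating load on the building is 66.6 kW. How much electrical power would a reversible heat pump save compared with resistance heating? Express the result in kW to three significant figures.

In absolute terms T_C = 276.48 K and T_H = 295.65 K, so ΔT = 19.17 K.
COP_Carnot = T_H/ΔT = 295.65/19.17 = 15.43.
Resistance heating needs Ẇ_res = Q̇_H = 66.60 kW; the reversible heat pump needs only Ẇ_hp = Q̇_H/COP = 4.318 kW.
Saving = 66.60 − 4.318 = 62.28 kW.

62.3 kW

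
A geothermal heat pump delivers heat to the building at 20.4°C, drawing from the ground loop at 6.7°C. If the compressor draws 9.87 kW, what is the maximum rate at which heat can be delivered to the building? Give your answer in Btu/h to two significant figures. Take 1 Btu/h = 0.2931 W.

720000 Btu/h

In absolute terms T_C = 279.85 K and T_H = 293.55 K, so ΔT = 13.70 K.
COP_Carnot = T_H/ΔT = 293.55/13.70 = 21.43.
Q̇_max = COP_Carnot × Ẇ = 21.43 × 9.870 kW = 211.5 kW = 721500 Btu/h.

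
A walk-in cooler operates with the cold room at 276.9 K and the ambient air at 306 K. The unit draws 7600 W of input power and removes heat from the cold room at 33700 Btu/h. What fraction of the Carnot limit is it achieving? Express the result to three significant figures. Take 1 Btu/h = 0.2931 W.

Converting, Q̇_C = 33700 Btu/h = 9877 W, so COP_actual = Q̇_C/Ẇ = 9877/7600 = 1.300.
The reservoir spacing is ΔT = 306 − 276.9 = 29.10 K.
COP_Carnot = T_C/ΔT = 276.90/29.10 = 9.515.
η_II = COP_actual/COP_Carnot = 1.300/9.515 = 0.1366.

0.137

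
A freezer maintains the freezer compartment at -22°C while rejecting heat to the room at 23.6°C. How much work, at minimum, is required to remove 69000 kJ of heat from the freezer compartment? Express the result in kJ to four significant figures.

12530 kJ

In absolute terms T_C = 251.15 K and T_H = 296.75 K, so ΔT = 45.60 K.
The reversible limit is COP_R = T_C/ΔT = 5.508, so W_min = Q_C/COP = Q_C·ΔT/T_C.
W_min = 69000 × 45.60/251.15 = 12530 kJ.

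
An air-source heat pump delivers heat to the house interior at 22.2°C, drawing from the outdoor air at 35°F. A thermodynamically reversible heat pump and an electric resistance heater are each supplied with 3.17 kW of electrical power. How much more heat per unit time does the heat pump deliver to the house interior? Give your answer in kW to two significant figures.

In absolute terms T_C = 274.82 K and T_H = 295.35 K, so ΔT = 20.53 K.
COP_Carnot = T_H/ΔT = 295.35/20.53 = 14.38.
The heat pump delivers Q̇_H = COP × Ẇ = 45.60 kW; the resistance heater delivers Ẇ = 3.170 kW.
Extra = (COP − 1)·Ẇ = 42.43 kW.

42 kW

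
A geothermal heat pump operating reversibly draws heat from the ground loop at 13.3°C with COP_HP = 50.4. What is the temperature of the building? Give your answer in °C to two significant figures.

19 °C

COP_HP = T_H/(T_H − T_C) rearranges to T_H = COP·T_C/(COP − 1).
With T_C = 286.45 K, T_H = 50.4 × 286.45/49.40 = 292.25 K.
Converting, 292.25 K = 19.10°C.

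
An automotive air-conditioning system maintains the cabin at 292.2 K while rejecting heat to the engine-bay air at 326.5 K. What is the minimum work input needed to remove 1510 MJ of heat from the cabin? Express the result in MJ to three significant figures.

177 MJ

The reservoir spacing is ΔT = 326.5 − 292.2 = 34.30 K.
The reversible limit is COP_R = T_C/ΔT = 8.519, so W_min = Q_C/COP = Q_C·ΔT/T_C.
W_min = 1510 × 34.30/292.20 = 177.3 MJ.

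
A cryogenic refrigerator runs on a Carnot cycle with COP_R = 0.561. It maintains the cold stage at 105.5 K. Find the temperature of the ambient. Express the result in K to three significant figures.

COP_R = T_C/(T_H − T_C) gives T_H − T_C = T_C/COP.
With T_C = 105.50 K, T_H = 105.50 × (1 + 1/0.561) = 293.56 K.

294 K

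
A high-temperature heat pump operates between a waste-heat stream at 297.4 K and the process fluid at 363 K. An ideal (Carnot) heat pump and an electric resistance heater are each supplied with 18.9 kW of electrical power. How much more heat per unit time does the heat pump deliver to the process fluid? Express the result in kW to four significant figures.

The reservoir spacing is ΔT = 363 − 297.4 = 65.60 K.
COP_Carnot = T_H/ΔT = 363.00/65.60 = 5.534.
The heat pump delivers Q̇_H = COP × Ẇ = 104.6 kW; the resistance heater delivers Ẇ = 18.90 kW.
Extra = (COP − 1)·Ẇ = 85.68 kW.

85.68 kW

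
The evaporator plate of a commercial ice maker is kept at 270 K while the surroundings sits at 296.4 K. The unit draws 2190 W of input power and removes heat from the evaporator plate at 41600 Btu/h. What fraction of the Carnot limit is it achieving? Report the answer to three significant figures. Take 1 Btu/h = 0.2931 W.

0.544

Converting, Q̇_C = 41600 Btu/h = 12190 W, so COP_actual = Q̇_C/Ẇ = 12190/2190 = 5.568.
The reservoir spacing is ΔT = 296.4 − 270 = 26.40 K.
COP_Carnot = T_C/ΔT = 270.00/26.40 = 10.23.
η_II = COP_actual/COP_Carnot = 5.568/10.23 = 0.5444.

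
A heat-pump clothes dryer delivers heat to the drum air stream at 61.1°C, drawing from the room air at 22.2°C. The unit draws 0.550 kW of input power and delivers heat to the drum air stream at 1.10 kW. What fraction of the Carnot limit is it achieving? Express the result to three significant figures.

0.233

COP_actual = Q̇_H/Ẇ = 1.100/0.5500 = 2.000.
In absolute terms T_C = 295.35 K and T_H = 334.25 K, so ΔT = 38.90 K.
COP_Carnot = T_H/ΔT = 334.25/38.90 = 8.593.
η_II = COP_actual/COP_Carnot = 2.000/8.593 = 0.2328.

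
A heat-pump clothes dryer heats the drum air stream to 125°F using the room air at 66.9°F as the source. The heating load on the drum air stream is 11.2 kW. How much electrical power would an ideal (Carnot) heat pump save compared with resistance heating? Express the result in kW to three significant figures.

10.1 kW

In absolute terms T_C = 292.54 K and T_H = 324.82 K, so ΔT = 32.28 K.
COP_Carnot = T_H/ΔT = 324.82/32.28 = 10.06.
Resistance heating needs Ẇ_res = Q̇_H = 11.20 kW; the reversible heat pump needs only Ẇ_hp = Q̇_H/COP = 1.113 kW.
Saving = 11.20 − 1.113 = 10.09 kW.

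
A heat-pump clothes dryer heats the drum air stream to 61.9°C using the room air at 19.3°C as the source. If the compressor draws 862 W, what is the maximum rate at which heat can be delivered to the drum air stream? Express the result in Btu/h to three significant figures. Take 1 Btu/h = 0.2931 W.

23100 Btu/h

In absolute terms T_C = 292.45 K and T_H = 335.05 K, so ΔT = 42.60 K.
COP_Carnot = T_H/ΔT = 335.05/42.60 = 7.865.
Q̇_max = COP_Carnot × Ẇ = 7.865 × 862.0 W = 6780 W = 23130 Btu/h.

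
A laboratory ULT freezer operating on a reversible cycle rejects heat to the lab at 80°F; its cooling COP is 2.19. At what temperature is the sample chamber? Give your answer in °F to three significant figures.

For a Carnot refrigerator COP_R = T_C/(T_H − T_C), so T_C = COP·T_H/(1 + COP).
With T_H = 299.82 K, T_C = 2.19 × 299.82/3.190 = 205.83 K.
Converting, 205.83 K = -89.18°F.

-89.2 °F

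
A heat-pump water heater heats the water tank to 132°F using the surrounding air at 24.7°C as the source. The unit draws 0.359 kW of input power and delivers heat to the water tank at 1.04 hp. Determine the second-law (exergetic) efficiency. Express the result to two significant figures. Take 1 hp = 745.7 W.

0.20

Converting, Q̇_H = 1.040 hp = 0.7755 kW, so COP_actual = Q̇_H/Ẇ = 0.7755/0.3590 = 2.160.
In absolute terms T_C = 297.85 K and T_H = 328.71 K, so ΔT = 30.86 K.
COP_Carnot = T_H/ΔT = 328.71/30.86 = 10.65.
η_II = COP_actual/COP_Carnot = 2.160/10.65 = 0.2028.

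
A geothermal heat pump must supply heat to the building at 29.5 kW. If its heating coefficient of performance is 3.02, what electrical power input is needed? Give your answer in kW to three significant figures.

9.77 kW

Ẇ = Q̇_H/COP_HP = 29.50/3.02 = 9.768 kW.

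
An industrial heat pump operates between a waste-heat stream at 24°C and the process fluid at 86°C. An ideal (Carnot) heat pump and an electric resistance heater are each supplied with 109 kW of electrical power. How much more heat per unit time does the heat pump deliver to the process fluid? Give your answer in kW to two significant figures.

520 kW

In absolute terms T_C = 297.15 K and T_H = 359.15 K, so ΔT = 62.00 K.
COP_Carnot = T_H/ΔT = 359.15/62.00 = 5.793.
The heat pump delivers Q̇_H = COP × Ẇ = 631.4 kW; the resistance heater delivers Ẇ = 109.0 kW.
Extra = (COP − 1)·Ẇ = 522.4 kW.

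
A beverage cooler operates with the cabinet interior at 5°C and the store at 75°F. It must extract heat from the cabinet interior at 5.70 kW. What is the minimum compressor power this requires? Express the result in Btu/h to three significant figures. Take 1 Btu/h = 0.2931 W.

1320 Btu/h

In absolute terms T_C = 278.15 K and T_H = 297.04 K, so ΔT = 18.89 K.
COP_Carnot = T_C/ΔT = 278.15/18.89 = 14.73.
Ẇ_min = Q̇/COP_Carnot = 5.700/14.73 = 0.3871 kW = 1321 Btu/h.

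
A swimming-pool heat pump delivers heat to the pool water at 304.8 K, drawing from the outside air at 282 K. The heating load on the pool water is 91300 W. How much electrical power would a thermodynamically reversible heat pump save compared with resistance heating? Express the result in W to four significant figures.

84470 W

The reservoir spacing is ΔT = 304.8 − 282 = 22.80 K.
COP_Carnot = T_H/ΔT = 304.80/22.80 = 13.37.
Resistance heating needs Ẇ_res = Q̇_H = 91300 W; the reversible heat pump needs only Ẇ_hp = Q̇_H/COP = 6830 W.
Saving = 91300 − 6830 = 84470 W.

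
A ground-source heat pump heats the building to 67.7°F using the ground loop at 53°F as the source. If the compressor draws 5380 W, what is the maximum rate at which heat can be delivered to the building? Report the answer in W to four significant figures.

In absolute terms T_C = 284.82 K and T_H = 292.98 K, so ΔT = 8.167 K.
COP_Carnot = T_H/ΔT = 292.98/8.167 = 35.88.
Q̇_max = COP_Carnot × Ẇ = 35.88 × 5380 W = 193000 W.

193000 W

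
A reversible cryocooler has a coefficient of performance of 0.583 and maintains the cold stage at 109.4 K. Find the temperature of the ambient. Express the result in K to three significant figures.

COP_R = T_C/(T_H − T_C) gives T_H − T_C = T_C/COP.
With T_C = 109.40 K, T_H = 109.40 × (1 + 1/0.583) = 297.05 K.

297 K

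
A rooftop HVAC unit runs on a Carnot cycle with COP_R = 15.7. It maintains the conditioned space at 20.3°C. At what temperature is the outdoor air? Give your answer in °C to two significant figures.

COP_R = T_C/(T_H − T_C) gives T_H − T_C = T_C/COP.
With T_C = 293.45 K, T_H = 293.45 × (1 + 1/15.7) = 312.14 K.
Converting, 312.14 K = 38.99°C.

39 °C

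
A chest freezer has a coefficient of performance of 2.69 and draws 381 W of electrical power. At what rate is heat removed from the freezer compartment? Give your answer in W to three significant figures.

Q̇_C = COP × Ẇ = 2.69 × 381.0 = 1025 W.

1020 W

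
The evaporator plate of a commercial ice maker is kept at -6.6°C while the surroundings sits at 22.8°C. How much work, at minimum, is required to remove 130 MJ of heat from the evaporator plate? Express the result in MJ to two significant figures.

14 MJ

In absolute terms T_C = 266.55 K and T_H = 295.95 K, so ΔT = 29.40 K.
The reversible limit is COP_R = T_C/ΔT = 9.066, so W_min = Q_C/COP = Q_C·ΔT/T_C.
W_min = 130.0 × 29.40/266.55 = 14.34 MJ.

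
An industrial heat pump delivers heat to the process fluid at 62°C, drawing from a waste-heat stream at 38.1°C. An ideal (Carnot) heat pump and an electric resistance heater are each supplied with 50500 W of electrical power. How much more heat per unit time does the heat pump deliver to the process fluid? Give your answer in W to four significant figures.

In absolute terms T_C = 311.25 K and T_H = 335.15 K, so ΔT = 23.90 K.
COP_Carnot = T_H/ΔT = 335.15/23.90 = 14.02.
The heat pump delivers Q̇_H = COP × Ẇ = 708200 W; the resistance heater delivers Ẇ = 50500 W.
Extra = (COP − 1)·Ẇ = 657700 W.

657700 W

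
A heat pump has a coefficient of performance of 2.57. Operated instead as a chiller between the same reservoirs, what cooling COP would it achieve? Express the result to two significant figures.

1.6

Since Q_H = Q_C + W for any cycle, COP_R = Q_C/W = Q_H/W − 1.
COP_R = 2.57 − 1 = 1.57.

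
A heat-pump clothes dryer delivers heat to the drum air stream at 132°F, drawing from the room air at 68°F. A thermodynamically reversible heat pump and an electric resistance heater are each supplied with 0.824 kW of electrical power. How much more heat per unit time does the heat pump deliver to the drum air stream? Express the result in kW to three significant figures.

6.79 kW

In absolute terms T_C = 293.15 K and T_H = 328.71 K, so ΔT = 35.56 K.
COP_Carnot = T_H/ΔT = 328.71/35.56 = 9.245.
The heat pump delivers Q̇_H = COP × Ẇ = 7.618 kW; the resistance heater delivers Ẇ = 0.8240 kW.
Extra = (COP − 1)·Ẇ = 6.794 kW.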